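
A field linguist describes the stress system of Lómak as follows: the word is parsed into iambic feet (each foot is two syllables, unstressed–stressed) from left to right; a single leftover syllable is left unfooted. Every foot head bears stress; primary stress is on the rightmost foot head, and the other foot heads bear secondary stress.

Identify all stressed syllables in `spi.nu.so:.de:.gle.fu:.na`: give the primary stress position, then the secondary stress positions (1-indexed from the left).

Parse left to right into iambic (σˈσ) feet: (spi.ˈnu) (so:.ˈde:) (gle.ˈfu:) na. Syllable 7 is left unfooted.
Foot heads (stressed positions): 2, 4, 6.
End Rule Rightmost: primary stress on the rightmost head = syllable 6.
Secondary stress on 2, 4: spi.ˌnu.so:.ˌde:.gle.ˈfu:.na.

primary 6, secondary 2, 4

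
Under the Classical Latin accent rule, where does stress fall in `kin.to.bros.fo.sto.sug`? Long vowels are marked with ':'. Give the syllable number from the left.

4

Classical Latin: stress the penult if heavy (long vowel or closed), else the antepenult.
Weights: 4 fo L, 5 sto L, 6 sug H.
The penult (syllable 5, sto) is light, so stress falls on the antepenult (syllable 4, fo).
Stress on syllable 4: kin.to.bros.ˈfo.sto.sug.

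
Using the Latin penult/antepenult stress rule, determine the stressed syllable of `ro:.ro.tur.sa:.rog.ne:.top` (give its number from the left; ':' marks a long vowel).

6

Classical Latin: stress the penult if heavy (long vowel or closed), else the antepenult.
Weights: 5 rog H, 6 ne: H, 7 top H.
The penult (syllable 6, ne:) is heavy, so it takes stress.
Stress on syllable 6: ro:.ro.tur.sa:.rog.ˈne:.top.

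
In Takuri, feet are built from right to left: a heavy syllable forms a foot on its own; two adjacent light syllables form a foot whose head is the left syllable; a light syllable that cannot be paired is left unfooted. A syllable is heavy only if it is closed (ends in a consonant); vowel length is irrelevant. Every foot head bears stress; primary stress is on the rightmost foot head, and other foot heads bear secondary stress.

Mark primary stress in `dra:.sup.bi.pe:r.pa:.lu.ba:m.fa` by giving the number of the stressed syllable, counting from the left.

Weights: 1 dra: L, 2 sup H, 3 bi L, 4 pe:r H, 5 pa: L, 6 lu L, 7 ba:m H, 8 fa L.
Parse right to left (heavy = foot alone; LL = one foot; stranded L unfooted): dra: (ˈsup) bi (ˈpe:r) (ˈpa:.lu) (ˈba:m) fa.
Foot heads: 2, 4, 5, 7.
Primary stress on the rightmost head = syllable 7.
Primary stress: syllable 7 → dra:.sup.bi.pe:r.pa:.lu.ˈba:m.fa.

7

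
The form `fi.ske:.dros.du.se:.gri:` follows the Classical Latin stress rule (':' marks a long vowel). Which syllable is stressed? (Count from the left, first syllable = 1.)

Classical Latin: stress the penult if heavy (long vowel or closed), else the antepenult.
Weights: 4 du L, 5 se: H, 6 gri: H.
The penult (syllable 5, se:) is heavy, so it takes stress.
Stress on syllable 5: fi.ske:.dros.du.ˈse:.gri:.

5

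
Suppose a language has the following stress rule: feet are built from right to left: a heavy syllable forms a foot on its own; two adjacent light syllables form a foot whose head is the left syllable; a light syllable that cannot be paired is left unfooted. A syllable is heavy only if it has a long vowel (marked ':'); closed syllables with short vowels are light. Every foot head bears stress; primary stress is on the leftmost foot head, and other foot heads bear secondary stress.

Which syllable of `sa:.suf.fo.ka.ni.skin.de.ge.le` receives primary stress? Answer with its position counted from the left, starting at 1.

Weights: 1 sa: H, 2 suf L, 3 fo L, 4 ka L, 5 ni L, 6 skin L, 7 de L, 8 ge L, 9 le L.
Parse right to left (heavy = foot alone; LL = one foot; stranded L unfooted): (ˈsa:) (ˈsuf.fo) (ˈka.ni) (ˈskin.de) (ˈge.le).
Foot heads: 1, 2, 4, 6, 8.
Primary stress on the leftmost head = syllable 1.
Primary stress: syllable 1 → ˈsa:.suf.fo.ka.ni.skin.de.ge.le.

1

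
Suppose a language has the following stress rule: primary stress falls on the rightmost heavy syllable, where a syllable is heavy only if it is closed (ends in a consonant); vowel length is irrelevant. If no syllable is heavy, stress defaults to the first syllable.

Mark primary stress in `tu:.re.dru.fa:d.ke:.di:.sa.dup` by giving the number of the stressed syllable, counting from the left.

Weights: 1 tu: L, 2 re L, 3 dru L, 4 fa:d H, 5 ke: L, 6 di: L, 7 sa L, 8 dup H.
Heavy syllables in the domain: 4, 8. The rightmost is syllable 8 (dup).
Primary stress: syllable 8 → tu:.re.dru.fa:d.ke:.di:.sa.ˈdup.

8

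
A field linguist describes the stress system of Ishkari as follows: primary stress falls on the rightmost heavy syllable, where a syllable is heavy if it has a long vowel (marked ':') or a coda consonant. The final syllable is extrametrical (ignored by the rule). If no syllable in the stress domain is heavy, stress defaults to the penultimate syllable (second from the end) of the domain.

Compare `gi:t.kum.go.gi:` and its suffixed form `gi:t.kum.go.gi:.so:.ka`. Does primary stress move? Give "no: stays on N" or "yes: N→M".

Base `gi:t.kum.go.gi:` (4 syllables):
  The final syllable (4, gi:) is extrametrical; the stress domain is syllables 1–3.
  Weights: 1 gi:t H, 2 kum H, 3 go L.
  Heavy syllables in the domain: 1, 2. The rightmost is syllable 2 (kum).
  → primary stress on syllable 2.
Suffixed `gi:t.kum.go.gi:.so:.ka` (6 syllables):
  The final syllable (6, ka) is extrametrical; the stress domain is syllables 1–5.
  Weights: 1 gi:t H, 2 kum H, 3 go L, 4 gi: H, 5 so: H.
  Heavy syllables in the domain: 1, 2, 4, 5. The rightmost is syllable 5 (so:).
  → primary stress on syllable 5.

yes: 2→5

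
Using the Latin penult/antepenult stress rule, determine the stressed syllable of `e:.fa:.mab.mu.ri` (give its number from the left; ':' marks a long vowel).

Classical Latin: stress the penult if heavy (long vowel or closed), else the antepenult.
Weights: 3 mab H, 4 mu L, 5 ri L.
The penult (syllable 4, mu) is light, so stress falls on the antepenult (syllable 3, mab).
Stress on syllable 3: e:.fa:.ˈmab.mu.ri.

3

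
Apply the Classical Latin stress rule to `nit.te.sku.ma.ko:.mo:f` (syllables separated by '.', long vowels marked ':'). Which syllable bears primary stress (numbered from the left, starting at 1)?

5

Classical Latin: stress the penult if heavy (long vowel or closed), else the antepenult.
Weights: 4 ma L, 5 ko: H, 6 mo:f H.
The penult (syllable 5, ko:) is heavy, so it takes stress.
Stress on syllable 5: nit.te.sku.ma.ˈko:.mo:f.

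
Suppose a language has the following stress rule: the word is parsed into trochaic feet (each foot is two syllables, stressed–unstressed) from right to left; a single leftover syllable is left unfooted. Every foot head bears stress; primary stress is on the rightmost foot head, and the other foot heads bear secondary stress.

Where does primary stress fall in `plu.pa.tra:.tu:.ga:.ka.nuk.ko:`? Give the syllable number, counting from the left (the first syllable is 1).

Parse right to left into trochaic (ˈσσ) feet: (ˈplu.pa) (ˈtra:.tu:) (ˈga:.ka) (ˈnuk.ko:).
Foot heads (stressed positions): 1, 3, 5, 7.
End Rule Rightmost: primary stress on the rightmost head = syllable 7.
Primary stress: syllable 7 → plu.pa.tra:.tu:.ga:.ka.ˈnuk.ko:.

7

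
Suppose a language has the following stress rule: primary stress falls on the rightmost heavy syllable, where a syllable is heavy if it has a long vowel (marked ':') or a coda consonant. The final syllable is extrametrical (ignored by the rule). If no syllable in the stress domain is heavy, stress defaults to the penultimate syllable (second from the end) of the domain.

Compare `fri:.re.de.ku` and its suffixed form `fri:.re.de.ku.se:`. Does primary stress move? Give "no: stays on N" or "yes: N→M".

no: stays on 1

Base `fri:.re.de.ku` (4 syllables):
  The final syllable (4, ku) is extrametrical; the stress domain is syllables 1–3.
  Weights: 1 fri: H, 2 re L, 3 de L.
  Heavy syllables in the domain: 1. The rightmost is syllable 1 (fri:).
  → primary stress on syllable 1.
Suffixed `fri:.re.de.ku.se:` (5 syllables):
  The final syllable (5, se:) is extrametrical; the stress domain is syllables 1–4.
  Weights: 1 fri: H, 2 re L, 3 de L, 4 ku L.
  Heavy syllables in the domain: 1. The rightmost is syllable 1 (fri:).
  → primary stress on syllable 1.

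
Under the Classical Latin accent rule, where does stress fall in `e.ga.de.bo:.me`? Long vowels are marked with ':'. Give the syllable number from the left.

Classical Latin: stress the penult if heavy (long vowel or closed), else the antepenult.
Weights: 3 de L, 4 bo: H, 5 me L.
The penult (syllable 4, bo:) is heavy, so it takes stress.
Stress on syllable 4: e.ga.de.ˈbo:.me.

4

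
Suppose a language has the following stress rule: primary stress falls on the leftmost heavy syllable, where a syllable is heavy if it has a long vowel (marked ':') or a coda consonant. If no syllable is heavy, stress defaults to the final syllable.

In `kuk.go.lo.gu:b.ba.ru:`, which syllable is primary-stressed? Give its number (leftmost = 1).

Weights: 1 kuk H, 2 go L, 3 lo L, 4 gu:b H, 5 ba L, 6 ru: H.
Heavy syllables in the domain: 1, 4, 6. The leftmost is syllable 1 (kuk).
Primary stress: syllable 1 → ˈkuk.go.lo.gu:b.ba.ru:.

1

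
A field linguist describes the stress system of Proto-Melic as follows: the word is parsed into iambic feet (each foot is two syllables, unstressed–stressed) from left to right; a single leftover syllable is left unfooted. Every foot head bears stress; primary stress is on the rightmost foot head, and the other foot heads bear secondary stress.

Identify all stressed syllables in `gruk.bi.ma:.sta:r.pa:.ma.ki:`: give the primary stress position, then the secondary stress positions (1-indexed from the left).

primary 6, secondary 2, 4

Parse left to right into iambic (σˈσ) feet: (gruk.ˈbi) (ma:.ˈsta:r) (pa:.ˈma) ki:. Syllable 7 is left unfooted.
Foot heads (stressed positions): 2, 4, 6.
End Rule Rightmost: primary stress on the rightmost head = syllable 6.
Secondary stress on 2, 4: gruk.ˌbi.ma:.ˌsta:r.pa:.ˈma.ki:.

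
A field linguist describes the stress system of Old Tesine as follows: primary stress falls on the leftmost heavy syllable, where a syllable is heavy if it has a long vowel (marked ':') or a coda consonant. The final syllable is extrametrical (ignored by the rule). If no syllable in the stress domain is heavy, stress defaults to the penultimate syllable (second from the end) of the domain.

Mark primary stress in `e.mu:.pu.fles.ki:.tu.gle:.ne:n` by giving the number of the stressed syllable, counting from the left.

2

The final syllable (8, ne:n) is extrametrical; the stress domain is syllables 1–7.
Weights: 1 e L, 2 mu: H, 3 pu L, 4 fles H, 5 ki: H, 6 tu L, 7 gle: H.
Heavy syllables in the domain: 2, 4, 5, 7. The leftmost is syllable 2 (mu:).
Primary stress: syllable 2 → e.ˈmu:.pu.fles.ki:.tu.gle:.ne:n.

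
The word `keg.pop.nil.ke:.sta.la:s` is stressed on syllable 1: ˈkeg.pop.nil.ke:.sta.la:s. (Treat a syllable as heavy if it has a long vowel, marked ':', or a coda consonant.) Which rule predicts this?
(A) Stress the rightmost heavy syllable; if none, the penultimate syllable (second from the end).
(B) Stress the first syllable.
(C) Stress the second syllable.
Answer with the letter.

Rule A → syllable 6 (observed: 1).
Rule B → syllable 1 ✓.
Rule C → syllable 2 (observed: 1).

B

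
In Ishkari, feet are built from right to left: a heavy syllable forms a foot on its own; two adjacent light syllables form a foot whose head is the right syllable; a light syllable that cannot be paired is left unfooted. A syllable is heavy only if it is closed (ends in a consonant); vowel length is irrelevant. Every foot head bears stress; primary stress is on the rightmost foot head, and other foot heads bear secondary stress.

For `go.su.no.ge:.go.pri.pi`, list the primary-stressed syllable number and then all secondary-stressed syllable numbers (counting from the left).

primary 7, secondary 3, 5

Weights: 1 go L, 2 su L, 3 no L, 4 ge: L, 5 go L, 6 pri L, 7 pi L.
Parse right to left (heavy = foot alone; LL = one foot; stranded L unfooted): go (su.ˈno) (ge:.ˈgo) (pri.ˈpi).
Foot heads: 3, 5, 7.
Primary stress on the rightmost head = syllable 7.
Secondary stress on 3, 5: go.su.ˌno.ge:.ˌgo.pri.ˈpi.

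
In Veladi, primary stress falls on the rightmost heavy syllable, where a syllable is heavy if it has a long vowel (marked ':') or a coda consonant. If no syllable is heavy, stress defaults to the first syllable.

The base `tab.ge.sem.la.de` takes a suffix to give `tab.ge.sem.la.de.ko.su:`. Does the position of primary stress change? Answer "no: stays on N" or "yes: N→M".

yes: 3→7

Base `tab.ge.sem.la.de` (5 syllables):
  Weights: 1 tab H, 2 ge L, 3 sem H, 4 la L, 5 de L.
  Heavy syllables in the domain: 1, 3. The rightmost is syllable 3 (sem).
  → primary stress on syllable 3.
Suffixed `tab.ge.sem.la.de.ko.su:` (7 syllables):
  Weights: 1 tab H, 2 ge L, 3 sem H, 4 la L, 5 de L, 6 ko L, 7 su: H.
  Heavy syllables in the domain: 1, 3, 7. The rightmost is syllable 7 (su:).
  → primary stress on syllable 7.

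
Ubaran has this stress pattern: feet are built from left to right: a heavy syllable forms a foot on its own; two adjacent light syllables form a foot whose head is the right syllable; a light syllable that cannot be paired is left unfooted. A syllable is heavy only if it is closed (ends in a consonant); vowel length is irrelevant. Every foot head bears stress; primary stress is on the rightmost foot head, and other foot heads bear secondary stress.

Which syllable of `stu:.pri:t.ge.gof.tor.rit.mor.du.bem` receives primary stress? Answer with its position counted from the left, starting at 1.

9

Weights: 1 stu: L, 2 pri:t H, 3 ge L, 4 gof H, 5 tor H, 6 rit H, 7 mor H, 8 du L, 9 bem H.
Parse left to right (heavy = foot alone; LL = one foot; stranded L unfooted): stu: (ˈpri:t) ge (ˈgof) (ˈtor) (ˈrit) (ˈmor) du (ˈbem).
Foot heads: 2, 4, 5, 6, 7, 9.
Primary stress on the rightmost head = syllable 9.
Primary stress: syllable 9 → stu:.pri:t.ge.gof.tor.rit.mor.du.ˈbem.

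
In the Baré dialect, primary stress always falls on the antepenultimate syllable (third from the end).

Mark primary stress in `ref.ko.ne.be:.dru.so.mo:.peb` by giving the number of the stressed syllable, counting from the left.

6

The word has 8 syllables; the antepenultimate syllable (third from the end) is syllable 6 (so).
Primary stress: syllable 6 → ref.ko.ne.be:.dru.ˈso.mo:.peb.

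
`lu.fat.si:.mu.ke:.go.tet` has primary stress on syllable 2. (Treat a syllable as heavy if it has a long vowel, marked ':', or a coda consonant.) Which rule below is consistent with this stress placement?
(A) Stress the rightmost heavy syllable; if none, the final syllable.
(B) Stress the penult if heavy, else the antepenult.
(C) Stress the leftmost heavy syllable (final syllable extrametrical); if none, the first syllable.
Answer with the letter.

C

Rule A → syllable 7 (observed: 2).
Rule B → syllable 5 (observed: 2).
Rule C → syllable 2 ✓.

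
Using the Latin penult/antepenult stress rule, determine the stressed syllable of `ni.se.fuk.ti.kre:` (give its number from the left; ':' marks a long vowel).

Classical Latin: stress the penult if heavy (long vowel or closed), else the antepenult.
Weights: 3 fuk H, 4 ti L, 5 kre: H.
The penult (syllable 4, ti) is light, so stress falls on the antepenult (syllable 3, fuk).
Stress on syllable 3: ni.se.ˈfuk.ti.kre:.

3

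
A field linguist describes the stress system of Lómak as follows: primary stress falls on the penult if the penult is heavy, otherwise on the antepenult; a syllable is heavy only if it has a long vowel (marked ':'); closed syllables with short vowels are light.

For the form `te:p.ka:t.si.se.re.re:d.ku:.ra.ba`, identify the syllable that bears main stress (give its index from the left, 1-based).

Weights: 7 ku: H, 8 ra L, 9 ba L.
The penult (syllable 8, ra) is light, so stress falls on the antepenult (syllable 7, ku:).
Primary stress: syllable 7 → te:p.ka:t.si.se.re.re:d.ˈku:.ra.ba.

7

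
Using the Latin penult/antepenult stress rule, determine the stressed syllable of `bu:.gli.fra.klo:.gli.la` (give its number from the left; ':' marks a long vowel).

Classical Latin: stress the penult if heavy (long vowel or closed), else the antepenult.
Weights: 4 klo: H, 5 gli L, 6 la L.
The penult (syllable 5, gli) is light, so stress falls on the antepenult (syllable 4, klo:).
Stress on syllable 4: bu:.gli.fra.ˈklo:.gli.la.

4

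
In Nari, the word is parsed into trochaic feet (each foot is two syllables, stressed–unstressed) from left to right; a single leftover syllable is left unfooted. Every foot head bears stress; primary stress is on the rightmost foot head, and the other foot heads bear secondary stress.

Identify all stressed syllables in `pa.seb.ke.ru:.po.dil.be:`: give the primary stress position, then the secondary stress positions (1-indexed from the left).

Parse left to right into trochaic (ˈσσ) feet: (ˈpa.seb) (ˈke.ru:) (ˈpo.dil) be:. Syllable 7 is left unfooted.
Foot heads (stressed positions): 1, 3, 5.
End Rule Rightmost: primary stress on the rightmost head = syllable 5.
Secondary stress on 1, 3: ˌpa.seb.ˌke.ru:.ˈpo.dil.be:.

primary 5, secondary 1, 3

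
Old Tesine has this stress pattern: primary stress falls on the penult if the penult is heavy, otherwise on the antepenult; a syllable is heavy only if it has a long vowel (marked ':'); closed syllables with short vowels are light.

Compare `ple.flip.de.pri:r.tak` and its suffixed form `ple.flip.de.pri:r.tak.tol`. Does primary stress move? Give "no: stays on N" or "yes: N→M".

Base `ple.flip.de.pri:r.tak` (5 syllables):
  Weights: 3 de L, 4 pri:r H, 5 tak L.
  The penult (syllable 4, pri:r) is heavy, so it takes stress.
  → primary stress on syllable 4.
Suffixed `ple.flip.de.pri:r.tak.tol` (6 syllables):
  Weights: 4 pri:r H, 5 tak L, 6 tol L.
  The penult (syllable 5, tak) is light, so stress falls on the antepenult (syllable 4, pri:r).
  → primary stress on syllable 4.

no: stays on 4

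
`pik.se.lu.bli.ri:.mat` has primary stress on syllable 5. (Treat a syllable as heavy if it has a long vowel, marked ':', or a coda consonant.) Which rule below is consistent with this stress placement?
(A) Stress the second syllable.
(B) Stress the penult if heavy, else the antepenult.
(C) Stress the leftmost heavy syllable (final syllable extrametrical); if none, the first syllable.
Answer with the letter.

Rule A → syllable 2 (observed: 5).
Rule B → syllable 5 ✓.
Rule C → syllable 1 (observed: 5).

B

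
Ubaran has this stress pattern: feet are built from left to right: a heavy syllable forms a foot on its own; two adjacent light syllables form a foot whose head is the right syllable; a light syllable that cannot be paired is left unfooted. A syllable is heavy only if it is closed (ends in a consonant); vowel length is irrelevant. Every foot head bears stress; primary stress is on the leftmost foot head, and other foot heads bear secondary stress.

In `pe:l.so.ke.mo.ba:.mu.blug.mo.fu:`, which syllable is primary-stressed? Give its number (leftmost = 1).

1

Weights: 1 pe:l H, 2 so L, 3 ke L, 4 mo L, 5 ba: L, 6 mu L, 7 blug H, 8 mo L, 9 fu: L.
Parse left to right (heavy = foot alone; LL = one foot; stranded L unfooted): (ˈpe:l) (so.ˈke) (mo.ˈba:) mu (ˈblug) (mo.ˈfu:).
Foot heads: 1, 3, 5, 7, 9.
Primary stress on the leftmost head = syllable 1.
Primary stress: syllable 1 → ˈpe:l.so.ke.mo.ba:.mu.blug.mo.fu:.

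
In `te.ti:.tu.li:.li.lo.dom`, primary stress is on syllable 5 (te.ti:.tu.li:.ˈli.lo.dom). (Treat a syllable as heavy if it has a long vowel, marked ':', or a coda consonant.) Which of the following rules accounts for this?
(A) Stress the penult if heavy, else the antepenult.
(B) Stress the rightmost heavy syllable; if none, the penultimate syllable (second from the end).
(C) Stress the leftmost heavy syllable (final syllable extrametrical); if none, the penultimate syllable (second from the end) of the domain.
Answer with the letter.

Rule A → syllable 5 ✓.
Rule B → syllable 7 (observed: 5).
Rule C → syllable 2 (observed: 5).

A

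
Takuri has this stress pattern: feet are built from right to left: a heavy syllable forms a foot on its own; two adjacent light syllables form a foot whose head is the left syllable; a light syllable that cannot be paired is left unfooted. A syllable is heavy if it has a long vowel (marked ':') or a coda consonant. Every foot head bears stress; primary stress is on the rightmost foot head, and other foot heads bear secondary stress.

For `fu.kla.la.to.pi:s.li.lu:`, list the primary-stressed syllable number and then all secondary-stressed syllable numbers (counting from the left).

Weights: 1 fu L, 2 kla L, 3 la L, 4 to L, 5 pi:s H, 6 li L, 7 lu: H.
Parse right to left (heavy = foot alone; LL = one foot; stranded L unfooted): (ˈfu.kla) (ˈla.to) (ˈpi:s) li (ˈlu:).
Foot heads: 1, 3, 5, 7.
Primary stress on the rightmost head = syllable 7.
Secondary stress on 1, 3, 5: ˌfu.kla.ˌla.to.ˌpi:s.li.ˈlu:.

primary 7, secondary 1, 3, 5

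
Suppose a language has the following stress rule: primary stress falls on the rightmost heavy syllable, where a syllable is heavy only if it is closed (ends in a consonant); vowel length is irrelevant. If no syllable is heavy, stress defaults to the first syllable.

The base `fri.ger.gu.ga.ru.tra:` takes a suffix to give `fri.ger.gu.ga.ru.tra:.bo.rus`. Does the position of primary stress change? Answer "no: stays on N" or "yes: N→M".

yes: 2→8

Base `fri.ger.gu.ga.ru.tra:` (6 syllables):
  Weights: 1 fri L, 2 ger H, 3 gu L, 4 ga L, 5 ru L, 6 tra: L.
  Heavy syllables in the domain: 2. The rightmost is syllable 2 (ger).
  → primary stress on syllable 2.
Suffixed `fri.ger.gu.ga.ru.tra:.bo.rus` (8 syllables):
  Weights: 1 fri L, 2 ger H, 3 gu L, 4 ga L, 5 ru L, 6 tra: L, 7 bo L, 8 rus H.
  Heavy syllables in the domain: 2, 8. The rightmost is syllable 8 (rus).
  → primary stress on syllable 8.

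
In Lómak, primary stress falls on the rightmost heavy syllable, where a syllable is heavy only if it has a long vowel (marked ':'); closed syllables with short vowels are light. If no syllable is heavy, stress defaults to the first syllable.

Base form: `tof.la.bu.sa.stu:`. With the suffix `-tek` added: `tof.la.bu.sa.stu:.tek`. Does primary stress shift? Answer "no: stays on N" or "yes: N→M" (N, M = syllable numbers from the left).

Base `tof.la.bu.sa.stu:` (5 syllables):
  Weights: 1 tof L, 2 la L, 3 bu L, 4 sa L, 5 stu: H.
  Heavy syllables in the domain: 5. The rightmost is syllable 5 (stu:).
  → primary stress on syllable 5.
Suffixed `tof.la.bu.sa.stu:.tek` (6 syllables):
  Weights: 1 tof L, 2 la L, 3 bu L, 4 sa L, 5 stu: H, 6 tek L.
  Heavy syllables in the domain: 5. The rightmost is syllable 5 (stu:).
  → primary stress on syllable 5.

no: stays on 5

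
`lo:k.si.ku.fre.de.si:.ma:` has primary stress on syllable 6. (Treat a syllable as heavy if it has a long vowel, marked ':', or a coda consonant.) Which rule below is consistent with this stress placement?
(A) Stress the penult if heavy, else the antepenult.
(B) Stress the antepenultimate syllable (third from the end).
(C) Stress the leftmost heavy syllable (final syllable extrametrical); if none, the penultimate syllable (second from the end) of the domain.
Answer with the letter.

A

Rule A → syllable 6 ✓.
Rule B → syllable 5 (observed: 6).
Rule C → syllable 1 (observed: 6).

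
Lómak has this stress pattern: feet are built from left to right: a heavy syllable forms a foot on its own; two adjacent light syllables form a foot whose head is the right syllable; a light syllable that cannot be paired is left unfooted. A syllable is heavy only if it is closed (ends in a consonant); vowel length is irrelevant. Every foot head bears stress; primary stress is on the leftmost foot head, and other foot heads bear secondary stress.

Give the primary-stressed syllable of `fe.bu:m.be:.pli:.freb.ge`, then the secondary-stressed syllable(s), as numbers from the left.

Weights: 1 fe L, 2 bu:m H, 3 be: L, 4 pli: L, 5 freb H, 6 ge L.
Parse left to right (heavy = foot alone; LL = one foot; stranded L unfooted): fe (ˈbu:m) (be:.ˈpli:) (ˈfreb) ge.
Foot heads: 2, 4, 5.
Primary stress on the leftmost head = syllable 2.
Secondary stress on 4, 5: fe.ˈbu:m.be:.ˌpli:.ˌfreb.ge.

primary 2, secondary 4, 5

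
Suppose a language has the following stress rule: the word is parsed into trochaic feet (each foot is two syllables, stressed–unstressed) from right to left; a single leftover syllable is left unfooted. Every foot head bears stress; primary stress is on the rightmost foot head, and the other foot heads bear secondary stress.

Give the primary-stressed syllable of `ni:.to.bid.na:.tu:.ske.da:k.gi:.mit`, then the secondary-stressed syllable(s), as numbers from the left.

primary 8, secondary 2, 4, 6

Parse right to left into trochaic (ˈσσ) feet: ni: (ˈto.bid) (ˈna:.tu:) (ˈske.da:k) (ˈgi:.mit). Syllable 1 is left unfooted.
Foot heads (stressed positions): 2, 4, 6, 8.
End Rule Rightmost: primary stress on the rightmost head = syllable 8.
Secondary stress on 2, 4, 6: ni:.ˌto.bid.ˌna:.tu:.ˌske.da:k.ˈgi:.mit.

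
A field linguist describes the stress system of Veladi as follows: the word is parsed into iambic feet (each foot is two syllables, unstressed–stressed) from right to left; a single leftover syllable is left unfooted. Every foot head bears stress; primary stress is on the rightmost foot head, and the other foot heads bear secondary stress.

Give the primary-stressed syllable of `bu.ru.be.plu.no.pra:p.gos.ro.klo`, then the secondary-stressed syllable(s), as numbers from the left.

primary 9, secondary 3, 5, 7

Parse right to left into iambic (σˈσ) feet: bu (ru.ˈbe) (plu.ˈno) (pra:p.ˈgos) (ro.ˈklo). Syllable 1 is left unfooted.
Foot heads (stressed positions): 3, 5, 7, 9.
End Rule Rightmost: primary stress on the rightmost head = syllable 9.
Secondary stress on 3, 5, 7: bu.ru.ˌbe.plu.ˌno.pra:p.ˌgos.ro.ˈklo.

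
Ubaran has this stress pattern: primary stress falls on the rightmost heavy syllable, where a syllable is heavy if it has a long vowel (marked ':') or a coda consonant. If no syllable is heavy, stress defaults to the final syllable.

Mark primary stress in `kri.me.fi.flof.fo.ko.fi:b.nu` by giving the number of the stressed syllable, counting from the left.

Weights: 1 kri L, 2 me L, 3 fi L, 4 flof H, 5 fo L, 6 ko L, 7 fi:b H, 8 nu L.
Heavy syllables in the domain: 4, 7. The rightmost is syllable 7 (fi:b).
Primary stress: syllable 7 → kri.me.fi.flof.fo.ko.ˈfi:b.nu.

7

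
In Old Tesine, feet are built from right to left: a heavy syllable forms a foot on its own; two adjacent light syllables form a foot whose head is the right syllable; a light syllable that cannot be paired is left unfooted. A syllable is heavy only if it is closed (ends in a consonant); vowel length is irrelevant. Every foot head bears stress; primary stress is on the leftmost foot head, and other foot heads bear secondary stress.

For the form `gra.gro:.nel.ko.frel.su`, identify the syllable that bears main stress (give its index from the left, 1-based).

2

Weights: 1 gra L, 2 gro: L, 3 nel H, 4 ko L, 5 frel H, 6 su L.
Parse right to left (heavy = foot alone; LL = one foot; stranded L unfooted): (gra.ˈgro:) (ˈnel) ko (ˈfrel) su.
Foot heads: 2, 3, 5.
Primary stress on the leftmost head = syllable 2.
Primary stress: syllable 2 → gra.ˈgro:.nel.ko.frel.su.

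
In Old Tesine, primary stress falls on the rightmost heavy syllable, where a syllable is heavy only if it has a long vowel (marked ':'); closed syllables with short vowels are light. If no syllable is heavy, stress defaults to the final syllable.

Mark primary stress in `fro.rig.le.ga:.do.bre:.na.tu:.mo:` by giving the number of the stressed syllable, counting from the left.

9

Weights: 1 fro L, 2 rig L, 3 le L, 4 ga: H, 5 do L, 6 bre: H, 7 na L, 8 tu: H, 9 mo: H.
Heavy syllables in the domain: 4, 6, 8, 9. The rightmost is syllable 9 (mo:).
Primary stress: syllable 9 → fro.rig.le.ga:.do.bre:.na.tu:.ˈmo:.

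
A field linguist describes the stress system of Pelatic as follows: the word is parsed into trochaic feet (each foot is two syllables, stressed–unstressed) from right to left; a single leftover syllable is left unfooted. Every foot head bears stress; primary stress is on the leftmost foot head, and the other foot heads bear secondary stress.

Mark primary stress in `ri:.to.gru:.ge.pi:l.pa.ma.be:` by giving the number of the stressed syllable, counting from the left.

Parse right to left into trochaic (ˈσσ) feet: (ˈri:.to) (ˈgru:.ge) (ˈpi:l.pa) (ˈma.be:).
Foot heads (stressed positions): 1, 3, 5, 7.
End Rule Leftmost: primary stress on the leftmost head = syllable 1.
Primary stress: syllable 1 → ˈri:.to.gru:.ge.pi:l.pa.ma.be:.

1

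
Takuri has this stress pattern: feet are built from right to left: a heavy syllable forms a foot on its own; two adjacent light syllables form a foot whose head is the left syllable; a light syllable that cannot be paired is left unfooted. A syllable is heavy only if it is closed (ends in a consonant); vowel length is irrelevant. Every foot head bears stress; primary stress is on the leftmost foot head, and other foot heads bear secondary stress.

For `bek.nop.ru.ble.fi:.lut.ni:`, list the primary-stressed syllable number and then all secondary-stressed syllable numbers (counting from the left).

primary 1, secondary 2, 4, 6

Weights: 1 bek H, 2 nop H, 3 ru L, 4 ble L, 5 fi: L, 6 lut H, 7 ni: L.
Parse right to left (heavy = foot alone; LL = one foot; stranded L unfooted): (ˈbek) (ˈnop) ru (ˈble.fi:) (ˈlut) ni:.
Foot heads: 1, 2, 4, 6.
Primary stress on the leftmost head = syllable 1.
Secondary stress on 2, 4, 6: ˈbek.ˌnop.ru.ˌble.fi:.ˌlut.ni:.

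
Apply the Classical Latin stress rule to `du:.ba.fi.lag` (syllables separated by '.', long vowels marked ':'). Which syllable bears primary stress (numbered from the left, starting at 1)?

Classical Latin: stress the penult if heavy (long vowel or closed), else the antepenult.
Weights: 2 ba L, 3 fi L, 4 lag H.
The penult (syllable 3, fi) is light, so stress falls on the antepenult (syllable 2, ba).
Stress on syllable 2: du:.ˈba.fi.lag.

2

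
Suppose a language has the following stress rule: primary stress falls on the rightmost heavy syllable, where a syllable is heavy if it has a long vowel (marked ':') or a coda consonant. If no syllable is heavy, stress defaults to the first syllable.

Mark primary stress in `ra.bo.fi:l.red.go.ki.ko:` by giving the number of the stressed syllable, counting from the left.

7

Weights: 1 ra L, 2 bo L, 3 fi:l H, 4 red H, 5 go L, 6 ki L, 7 ko: H.
Heavy syllables in the domain: 3, 4, 7. The rightmost is syllable 7 (ko:).
Primary stress: syllable 7 → ra.bo.fi:l.red.go.ki.ˈko:.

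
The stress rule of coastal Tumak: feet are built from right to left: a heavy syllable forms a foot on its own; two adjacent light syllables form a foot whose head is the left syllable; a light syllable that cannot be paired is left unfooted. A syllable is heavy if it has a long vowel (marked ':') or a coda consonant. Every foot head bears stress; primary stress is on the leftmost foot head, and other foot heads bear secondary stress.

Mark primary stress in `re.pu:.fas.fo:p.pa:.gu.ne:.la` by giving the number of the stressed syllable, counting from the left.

2

Weights: 1 re L, 2 pu: H, 3 fas H, 4 fo:p H, 5 pa: H, 6 gu L, 7 ne: H, 8 la L.
Parse right to left (heavy = foot alone; LL = one foot; stranded L unfooted): re (ˈpu:) (ˈfas) (ˈfo:p) (ˈpa:) gu (ˈne:) la.
Foot heads: 2, 3, 4, 5, 7.
Primary stress on the leftmost head = syllable 2.
Primary stress: syllable 2 → re.ˈpu:.fas.fo:p.pa:.gu.ne:.la.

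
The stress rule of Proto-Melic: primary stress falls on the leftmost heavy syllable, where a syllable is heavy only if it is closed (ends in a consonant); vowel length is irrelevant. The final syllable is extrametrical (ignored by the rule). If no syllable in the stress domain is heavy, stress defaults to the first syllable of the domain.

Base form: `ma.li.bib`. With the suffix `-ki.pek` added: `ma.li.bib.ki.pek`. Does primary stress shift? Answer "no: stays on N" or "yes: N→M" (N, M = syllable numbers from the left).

yes: 1→3

Base `ma.li.bib` (3 syllables):
  The final syllable (3, bib) is extrametrical; the stress domain is syllables 1–2.
  Weights: 1 ma L, 2 li L.
  No heavy syllable in the domain; default to the first syllable of the domain = syllable 1.
  → primary stress on syllable 1.
Suffixed `ma.li.bib.ki.pek` (5 syllables):
  The final syllable (5, pek) is extrametrical; the stress domain is syllables 1–4.
  Weights: 1 ma L, 2 li L, 3 bib H, 4 ki L.
  Heavy syllables in the domain: 3. The leftmost is syllable 3 (bib).
  → primary stress on syllable 3.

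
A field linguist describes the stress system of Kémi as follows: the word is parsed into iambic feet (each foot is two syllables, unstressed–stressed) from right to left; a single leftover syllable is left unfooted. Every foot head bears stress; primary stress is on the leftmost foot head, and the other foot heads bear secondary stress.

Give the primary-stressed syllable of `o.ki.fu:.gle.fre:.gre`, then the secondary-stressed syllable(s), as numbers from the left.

primary 2, secondary 4, 6

Parse right to left into iambic (σˈσ) feet: (o.ˈki) (fu:.ˈgle) (fre:.ˈgre).
Foot heads (stressed positions): 2, 4, 6.
End Rule Leftmost: primary stress on the leftmost head = syllable 2.
Secondary stress on 4, 6: o.ˈki.fu:.ˌgle.fre:.ˌgre.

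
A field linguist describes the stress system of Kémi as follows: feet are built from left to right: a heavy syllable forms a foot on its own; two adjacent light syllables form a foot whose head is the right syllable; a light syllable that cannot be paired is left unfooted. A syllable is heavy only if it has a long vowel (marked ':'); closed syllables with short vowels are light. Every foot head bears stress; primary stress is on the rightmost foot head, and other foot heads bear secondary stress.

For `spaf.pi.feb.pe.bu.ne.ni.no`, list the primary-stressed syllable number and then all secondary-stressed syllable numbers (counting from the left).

primary 8, secondary 2, 4, 6

Weights: 1 spaf L, 2 pi L, 3 feb L, 4 pe L, 5 bu L, 6 ne L, 7 ni L, 8 no L.
Parse left to right (heavy = foot alone; LL = one foot; stranded L unfooted): (spaf.ˈpi) (feb.ˈpe) (bu.ˈne) (ni.ˈno).
Foot heads: 2, 4, 6, 8.
Primary stress on the rightmost head = syllable 8.
Secondary stress on 2, 4, 6: spaf.ˌpi.feb.ˌpe.bu.ˌne.ni.ˈno.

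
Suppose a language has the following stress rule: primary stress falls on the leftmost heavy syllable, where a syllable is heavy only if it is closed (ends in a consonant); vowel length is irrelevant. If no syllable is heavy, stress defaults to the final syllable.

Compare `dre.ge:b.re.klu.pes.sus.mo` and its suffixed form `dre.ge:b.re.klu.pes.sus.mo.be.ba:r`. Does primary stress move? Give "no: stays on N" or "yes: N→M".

Base `dre.ge:b.re.klu.pes.sus.mo` (7 syllables):
  Weights: 1 dre L, 2 ge:b H, 3 re L, 4 klu L, 5 pes H, 6 sus H, 7 mo L.
  Heavy syllables in the domain: 2, 5, 6. The leftmost is syllable 2 (ge:b).
  → primary stress on syllable 2.
Suffixed `dre.ge:b.re.klu.pes.sus.mo.be.ba:r` (9 syllables):
  Weights: 1 dre L, 2 ge:b H, 3 re L, 4 klu L, 5 pes H, 6 sus H, 7 mo L, 8 be L, 9 ba:r H.
  Heavy syllables in the domain: 2, 5, 6, 9. The leftmost is syllable 2 (ge:b).
  → primary stress on syllable 2.

no: stays on 2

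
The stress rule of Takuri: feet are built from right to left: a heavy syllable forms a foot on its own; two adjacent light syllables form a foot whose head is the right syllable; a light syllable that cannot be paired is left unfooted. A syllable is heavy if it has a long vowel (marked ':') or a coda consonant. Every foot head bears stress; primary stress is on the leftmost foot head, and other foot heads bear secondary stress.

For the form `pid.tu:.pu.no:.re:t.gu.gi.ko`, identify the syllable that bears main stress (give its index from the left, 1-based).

Weights: 1 pid H, 2 tu: H, 3 pu L, 4 no: H, 5 re:t H, 6 gu L, 7 gi L, 8 ko L.
Parse right to left (heavy = foot alone; LL = one foot; stranded L unfooted): (ˈpid) (ˈtu:) pu (ˈno:) (ˈre:t) gu (gi.ˈko).
Foot heads: 1, 2, 4, 5, 8.
Primary stress on the leftmost head = syllable 1.
Primary stress: syllable 1 → ˈpid.tu:.pu.no:.re:t.gu.gi.ko.

1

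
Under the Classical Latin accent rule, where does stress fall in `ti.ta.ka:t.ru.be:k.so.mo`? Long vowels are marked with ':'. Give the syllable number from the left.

Classical Latin: stress the penult if heavy (long vowel or closed), else the antepenult.
Weights: 5 be:k H, 6 so L, 7 mo L.
The penult (syllable 6, so) is light, so stress falls on the antepenult (syllable 5, be:k).
Stress on syllable 5: ti.ta.ka:t.ru.ˈbe:k.so.mo.

5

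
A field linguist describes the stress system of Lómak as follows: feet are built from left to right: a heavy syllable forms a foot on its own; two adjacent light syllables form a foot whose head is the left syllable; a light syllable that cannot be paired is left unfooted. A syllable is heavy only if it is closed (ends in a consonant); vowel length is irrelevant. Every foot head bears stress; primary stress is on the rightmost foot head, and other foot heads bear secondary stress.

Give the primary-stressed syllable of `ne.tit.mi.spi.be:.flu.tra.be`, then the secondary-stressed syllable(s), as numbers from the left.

primary 7, secondary 2, 3, 5

Weights: 1 ne L, 2 tit H, 3 mi L, 4 spi L, 5 be: L, 6 flu L, 7 tra L, 8 be L.
Parse left to right (heavy = foot alone; LL = one foot; stranded L unfooted): ne (ˈtit) (ˈmi.spi) (ˈbe:.flu) (ˈtra.be).
Foot heads: 2, 3, 5, 7.
Primary stress on the rightmost head = syllable 7.
Secondary stress on 2, 3, 5: ne.ˌtit.ˌmi.spi.ˌbe:.flu.ˈtra.be.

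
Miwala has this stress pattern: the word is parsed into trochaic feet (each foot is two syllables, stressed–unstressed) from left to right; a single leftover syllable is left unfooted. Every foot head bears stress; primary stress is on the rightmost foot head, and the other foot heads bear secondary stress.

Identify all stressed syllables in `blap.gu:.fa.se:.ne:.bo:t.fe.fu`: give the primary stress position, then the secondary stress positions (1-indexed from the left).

Parse left to right into trochaic (ˈσσ) feet: (ˈblap.gu:) (ˈfa.se:) (ˈne:.bo:t) (ˈfe.fu).
Foot heads (stressed positions): 1, 3, 5, 7.
End Rule Rightmost: primary stress on the rightmost head = syllable 7.
Secondary stress on 1, 3, 5: ˌblap.gu:.ˌfa.se:.ˌne:.bo:t.ˈfe.fu.

primary 7, secondary 1, 3, 5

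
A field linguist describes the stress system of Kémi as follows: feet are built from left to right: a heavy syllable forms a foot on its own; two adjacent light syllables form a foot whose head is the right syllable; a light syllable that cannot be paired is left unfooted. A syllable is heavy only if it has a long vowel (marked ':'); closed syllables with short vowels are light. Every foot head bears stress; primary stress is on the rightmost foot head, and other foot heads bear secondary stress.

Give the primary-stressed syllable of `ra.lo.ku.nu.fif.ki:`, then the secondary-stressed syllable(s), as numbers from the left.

primary 6, secondary 2, 4

Weights: 1 ra L, 2 lo L, 3 ku L, 4 nu L, 5 fif L, 6 ki: H.
Parse left to right (heavy = foot alone; LL = one foot; stranded L unfooted): (ra.ˈlo) (ku.ˈnu) fif (ˈki:).
Foot heads: 2, 4, 6.
Primary stress on the rightmost head = syllable 6.
Secondary stress on 2, 4: ra.ˌlo.ku.ˌnu.fif.ˈki:.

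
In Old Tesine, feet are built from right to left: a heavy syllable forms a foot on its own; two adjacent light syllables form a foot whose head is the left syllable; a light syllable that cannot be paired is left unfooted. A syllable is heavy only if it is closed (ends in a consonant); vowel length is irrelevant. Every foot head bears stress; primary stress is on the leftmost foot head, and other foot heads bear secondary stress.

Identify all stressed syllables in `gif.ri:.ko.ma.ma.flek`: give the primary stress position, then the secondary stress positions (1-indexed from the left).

Weights: 1 gif H, 2 ri: L, 3 ko L, 4 ma L, 5 ma L, 6 flek H.
Parse right to left (heavy = foot alone; LL = one foot; stranded L unfooted): (ˈgif) (ˈri:.ko) (ˈma.ma) (ˈflek).
Foot heads: 1, 2, 4, 6.
Primary stress on the leftmost head = syllable 1.
Secondary stress on 2, 4, 6: ˈgif.ˌri:.ko.ˌma.ma.ˌflek.

primary 1, secondary 2, 4, 6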